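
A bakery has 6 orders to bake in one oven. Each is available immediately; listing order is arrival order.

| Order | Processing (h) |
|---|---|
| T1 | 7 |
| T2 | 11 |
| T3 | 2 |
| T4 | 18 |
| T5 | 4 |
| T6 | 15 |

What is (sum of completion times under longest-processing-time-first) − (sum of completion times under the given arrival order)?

LPT (decreasing processing time): T4 T6 T2 T1 T5 T3.
T4: 0→18
T6: 18→33
T2: 33→44
T1: 44→51
T5: 51→55
T3: 55→57
Sum = 18+33+44+51+55+57 = 258.
FIFO (arrival order): T1 T2 T3 T4 T5 T6.
T1: 0→7
T2: 7→18
T3: 18→20
T4: 20→38
T5: 38→42
T6: 42→57
Sum = 7+18+20+38+42+57 = 182.
Difference = 258 − 182 = 76.

76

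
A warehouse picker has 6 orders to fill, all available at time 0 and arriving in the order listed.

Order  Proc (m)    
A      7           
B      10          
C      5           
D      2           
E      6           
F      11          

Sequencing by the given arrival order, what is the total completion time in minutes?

141

FIFO (arrival order): A B C D E F.
A: 0→7
B: 7→17
C: 17→22
D: 22→24
E: 24→30
F: 30→41
Sum = 7+17+22+24+30+41 = 141.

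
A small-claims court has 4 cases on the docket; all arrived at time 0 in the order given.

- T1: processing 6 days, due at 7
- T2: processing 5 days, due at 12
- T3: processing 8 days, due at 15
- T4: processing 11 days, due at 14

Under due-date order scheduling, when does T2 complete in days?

11

EDD (increasing due date): T1 T2 T4 T3.
T1: 0→6
T2: 6→11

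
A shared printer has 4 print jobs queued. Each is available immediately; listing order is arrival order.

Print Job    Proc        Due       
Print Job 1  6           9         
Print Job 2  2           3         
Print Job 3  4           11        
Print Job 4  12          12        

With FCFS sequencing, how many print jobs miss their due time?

3

FIFO (arrival order): Print Job 1 Print Job 2 Print Job 3 Print Job 4.
Print Job 1: 0→6, due 9, tardiness 0
Print Job 2: 6→8, due 3, tardiness 5
Print Job 3: 8→12, due 11, tardiness 1
Print Job 4: 12→24, due 12, tardiness 12
Late print jobs: 3.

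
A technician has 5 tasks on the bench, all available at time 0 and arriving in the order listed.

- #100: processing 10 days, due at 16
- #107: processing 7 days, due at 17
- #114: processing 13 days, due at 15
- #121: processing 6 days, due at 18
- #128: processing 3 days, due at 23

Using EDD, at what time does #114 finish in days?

EDD (increasing due date): #114 #100 #107 #121 #128.
#114: 0→13

13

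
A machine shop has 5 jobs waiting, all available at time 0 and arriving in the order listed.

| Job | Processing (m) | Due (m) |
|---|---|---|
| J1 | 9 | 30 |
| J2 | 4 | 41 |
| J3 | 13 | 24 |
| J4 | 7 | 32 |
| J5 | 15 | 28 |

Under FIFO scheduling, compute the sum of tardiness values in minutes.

23

FIFO (arrival order): J1 J2 J3 J4 J5.
J1: 0→9, due 30, tardiness 0
J2: 9→13, due 41, tardiness 0
J3: 13→26, due 24, tardiness 2
J4: 26→33, due 32, tardiness 1
J5: 33→48, due 28, tardiness 20
Sum = 0+0+2+1+20 = 23.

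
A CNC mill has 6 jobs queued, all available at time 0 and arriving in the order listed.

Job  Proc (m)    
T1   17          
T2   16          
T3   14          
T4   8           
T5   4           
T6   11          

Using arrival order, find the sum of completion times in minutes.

FIFO (arrival order): T1 T2 T3 T4 T5 T6.
T1: 0→17
T2: 17→33
T3: 33→47
T4: 47→55
T5: 55→59
T6: 59→70
Sum = 17+33+47+55+59+70 = 281.

281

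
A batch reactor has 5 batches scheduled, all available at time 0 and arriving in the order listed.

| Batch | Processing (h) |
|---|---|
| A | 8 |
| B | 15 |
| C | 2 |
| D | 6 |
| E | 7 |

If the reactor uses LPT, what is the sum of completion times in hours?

LPT (decreasing processing time): B A E D C.
B: 0→15
A: 15→23
E: 23→30
D: 30→36
C: 36→38
Sum = 15+23+30+36+38 = 142.

142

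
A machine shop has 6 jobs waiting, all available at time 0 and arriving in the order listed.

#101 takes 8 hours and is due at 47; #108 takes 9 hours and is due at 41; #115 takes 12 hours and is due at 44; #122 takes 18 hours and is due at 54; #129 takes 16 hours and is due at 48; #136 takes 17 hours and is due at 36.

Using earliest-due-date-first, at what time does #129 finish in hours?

62

EDD (increasing due date): #136 #108 #115 #101 #129 #122.
#136: 0→17
#108: 17→26
#115: 26→38
#101: 38→46
#129: 46→62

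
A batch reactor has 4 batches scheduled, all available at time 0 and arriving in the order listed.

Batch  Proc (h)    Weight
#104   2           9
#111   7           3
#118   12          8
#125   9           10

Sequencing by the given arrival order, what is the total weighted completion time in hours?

FIFO (arrival order): #104 #111 #118 #125.
#104: finishes 2, weight 9, w·C = 18
#111: finishes 9, weight 3, w·C = 27
#118: finishes 21, weight 8, w·C = 168
#125: finishes 30, weight 10, w·C = 300
Sum = 18+27+168+300 = 513.

513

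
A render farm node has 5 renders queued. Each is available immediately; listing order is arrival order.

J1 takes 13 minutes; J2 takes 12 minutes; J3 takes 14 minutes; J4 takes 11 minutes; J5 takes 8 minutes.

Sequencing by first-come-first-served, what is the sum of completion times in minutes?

FIFO (arrival order): J1 J2 J3 J4 J5.
J1: 0→13
J2: 13→25
J3: 25→39
J4: 39→50
J5: 50→58
Sum = 13+25+39+50+58 = 185.

185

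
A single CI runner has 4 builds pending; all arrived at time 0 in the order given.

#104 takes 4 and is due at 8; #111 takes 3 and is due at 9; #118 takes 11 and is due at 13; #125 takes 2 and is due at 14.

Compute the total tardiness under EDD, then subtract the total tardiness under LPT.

-11

EDD (increasing due date): #104 #111 #118 #125.
#104: 0→4, due 8, tardiness 0
#111: 4→7, due 9, tardiness 0
#118: 7→18, due 13, tardiness 5
#125: 18→20, due 14, tardiness 6
Sum = 0+0+5+6 = 11.
LPT (decreasing processing time): #118 #104 #111 #125.
#118: 0→11, due 13, tardiness 0
#104: 11→15, due 8, tardiness 7
#111: 15→18, due 9, tardiness 9
#125: 18→20, due 14, tardiness 6
Sum = 0+7+9+6 = 22.
Difference = 11 − 22 = -11.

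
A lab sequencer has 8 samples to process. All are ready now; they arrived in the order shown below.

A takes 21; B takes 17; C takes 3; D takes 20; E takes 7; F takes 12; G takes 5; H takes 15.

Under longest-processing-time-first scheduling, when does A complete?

LPT (decreasing processing time): A D B H F E G C.
A: 0→21

21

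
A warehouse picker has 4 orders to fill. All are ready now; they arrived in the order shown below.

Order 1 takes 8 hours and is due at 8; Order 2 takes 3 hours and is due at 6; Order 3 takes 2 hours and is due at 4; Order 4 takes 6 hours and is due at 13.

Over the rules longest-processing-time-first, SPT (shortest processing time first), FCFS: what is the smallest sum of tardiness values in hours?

LPT (decreasing processing time): Order 1 Order 4 Order 2 Order 3.
Order 1: 0→8, due 8, tardiness 0
Order 4: 8→14, due 13, tardiness 1
Order 2: 14→17, due 6, tardiness 11
Order 3: 17→19, due 4, tardiness 15
Sum = 0+1+11+15 = 27.
SPT (increasing processing time): Order 3 Order 2 Order 4 Order 1.
Order 3: 0→2, due 4, tardiness 0
Order 2: 2→5, due 6, tardiness 0
Order 4: 5→11, due 13, tardiness 0
Order 1: 11→19, due 8, tardiness 11
Sum = 0+0+0+11 = 11.
FIFO (arrival order): Order 1 Order 2 Order 3 Order 4.
Order 1: 0→8, due 8, tardiness 0
Order 2: 8→11, due 6, tardiness 5
Order 3: 11→13, due 4, tardiness 9
Order 4: 13→19, due 13, tardiness 6
Sum = 0+5+9+6 = 20.
LPT 27, SPT 11, FIFO 20 → minimum 11.

11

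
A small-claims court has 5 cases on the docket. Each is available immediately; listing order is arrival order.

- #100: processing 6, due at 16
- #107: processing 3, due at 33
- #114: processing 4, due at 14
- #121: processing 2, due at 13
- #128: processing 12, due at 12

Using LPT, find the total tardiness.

24

LPT (decreasing processing time): #128 #100 #114 #107 #121.
#128: 0→12, due 12, tardiness 0
#100: 12→18, due 16, tardiness 2
#114: 18→22, due 14, tardiness 8
#107: 22→25, due 33, tardiness 0
#121: 25→27, due 13, tardiness 14
Sum = 0+2+8+0+14 = 24.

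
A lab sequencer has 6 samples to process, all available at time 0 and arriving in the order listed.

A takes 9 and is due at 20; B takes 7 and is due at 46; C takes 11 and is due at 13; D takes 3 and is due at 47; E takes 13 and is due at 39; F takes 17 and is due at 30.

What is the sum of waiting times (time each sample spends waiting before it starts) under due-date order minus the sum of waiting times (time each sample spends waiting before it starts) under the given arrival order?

EDD (increasing due date): C A F E B D.
C: waits 0, runs 0→11
A: waits 11, runs 11→20
F: waits 20, runs 20→37
E: waits 37, runs 37→50
B: waits 50, runs 50→57
D: waits 57, runs 57→60
Sum = 0+11+20+37+50+57 = 175.
FIFO (arrival order): A B C D E F.
A: waits 0, runs 0→9
B: waits 9, runs 9→16
C: waits 16, runs 16→27
D: waits 27, runs 27→30
E: waits 30, runs 30→43
F: waits 43, runs 43→60
Sum = 0+9+16+27+30+43 = 125.
Difference = 175 − 125 = 50.

50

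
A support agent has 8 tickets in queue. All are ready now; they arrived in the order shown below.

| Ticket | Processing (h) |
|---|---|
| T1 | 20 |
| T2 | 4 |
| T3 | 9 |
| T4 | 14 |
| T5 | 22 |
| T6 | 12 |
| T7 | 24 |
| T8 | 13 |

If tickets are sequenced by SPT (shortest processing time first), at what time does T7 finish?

118

SPT (increasing processing time): T2 T3 T6 T8 T4 T1 T5 T7.
T2: 0→4
T3: 4→13
T6: 13→25
T8: 25→38
T4: 38→52
T1: 52→72
T5: 72→94
T7: 94→118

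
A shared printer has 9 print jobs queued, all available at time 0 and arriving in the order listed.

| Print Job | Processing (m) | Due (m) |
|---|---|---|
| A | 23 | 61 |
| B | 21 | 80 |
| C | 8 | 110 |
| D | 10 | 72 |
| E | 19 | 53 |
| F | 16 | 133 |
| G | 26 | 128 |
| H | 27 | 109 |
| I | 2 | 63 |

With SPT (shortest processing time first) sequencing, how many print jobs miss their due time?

SPT (increasing processing time): I C D F E B A G H.
I: 0→2, due 63, tardiness 0
C: 2→10, due 110, tardiness 0
D: 10→20, due 72, tardiness 0
F: 20→36, due 133, tardiness 0
E: 36→55, due 53, tardiness 2
B: 55→76, due 80, tardiness 0
A: 76→99, due 61, tardiness 38
G: 99→125, due 128, tardiness 0
H: 125→152, due 109, tardiness 43
Late print jobs: 3.

3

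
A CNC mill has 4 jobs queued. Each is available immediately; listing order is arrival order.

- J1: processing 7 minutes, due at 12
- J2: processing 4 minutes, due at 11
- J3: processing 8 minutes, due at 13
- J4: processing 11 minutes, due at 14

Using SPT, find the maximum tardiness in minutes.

16

SPT (increasing processing time): J2 J1 J3 J4.
J2: 0→4, due 11, tardiness 0
J1: 4→11, due 12, tardiness 0
J3: 11→19, due 13, tardiness 6
J4: 19→30, due 14, tardiness 16
Maximum = 16.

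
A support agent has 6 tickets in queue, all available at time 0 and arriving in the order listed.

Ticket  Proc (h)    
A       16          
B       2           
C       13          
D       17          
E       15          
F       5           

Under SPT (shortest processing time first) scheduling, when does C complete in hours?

20

SPT (increasing processing time): B F C E A D.
B: 0→2
F: 2→7
C: 7→20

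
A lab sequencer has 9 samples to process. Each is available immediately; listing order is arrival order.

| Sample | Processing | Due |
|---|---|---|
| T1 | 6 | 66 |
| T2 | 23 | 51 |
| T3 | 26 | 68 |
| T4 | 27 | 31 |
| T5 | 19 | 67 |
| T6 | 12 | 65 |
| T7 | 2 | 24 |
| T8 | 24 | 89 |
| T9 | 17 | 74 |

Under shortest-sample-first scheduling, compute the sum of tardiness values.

228

SPT (increasing processing time): T7 T1 T6 T9 T5 T2 T8 T3 T4.
T7: 0→2, due 24, tardiness 0
T1: 2→8, due 66, tardiness 0
T6: 8→20, due 65, tardiness 0
T9: 20→37, due 74, tardiness 0
T5: 37→56, due 67, tardiness 0
T2: 56→79, due 51, tardiness 28
T8: 79→103, due 89, tardiness 14
T3: 103→129, due 68, tardiness 61
T4: 129→156, due 31, tardiness 125
Sum = 0+0+0+0+0+28+14+61+125 = 228.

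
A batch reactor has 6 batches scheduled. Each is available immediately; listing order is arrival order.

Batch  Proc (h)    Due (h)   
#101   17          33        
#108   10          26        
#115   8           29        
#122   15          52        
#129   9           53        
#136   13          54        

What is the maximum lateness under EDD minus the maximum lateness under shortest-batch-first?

-21

EDD (increasing due date): #108 #115 #101 #122 #129 #136.
#108: 0→10, due 26, lateness -16
#115: 10→18, due 29, lateness -11
#101: 18→35, due 33, lateness 2
#122: 35→50, due 52, lateness -2
#129: 50→59, due 53, lateness 6
#136: 59→72, due 54, lateness 18
Maximum = 18.
SPT (increasing processing time): #115 #129 #108 #136 #122 #101.
#115: 0→8, due 29, lateness -21
#129: 8→17, due 53, lateness -36
#108: 17→27, due 26, lateness 1
#136: 27→40, due 54, lateness -14
#122: 40→55, due 52, lateness 3
#101: 55→72, due 33, lateness 39
Maximum = 39.
Difference = 18 − 39 = -21.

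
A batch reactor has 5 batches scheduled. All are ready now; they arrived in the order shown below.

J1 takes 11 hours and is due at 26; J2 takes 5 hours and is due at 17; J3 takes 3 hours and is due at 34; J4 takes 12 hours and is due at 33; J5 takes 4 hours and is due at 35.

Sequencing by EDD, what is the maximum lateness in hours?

0

EDD (increasing due date): J2 J1 J4 J3 J5.
J2: 0→5, due 17, lateness -12
J1: 5→16, due 26, lateness -10
J4: 16→28, due 33, lateness -5
J3: 28→31, due 34, lateness -3
J5: 31→35, due 35, lateness 0
Maximum = 0.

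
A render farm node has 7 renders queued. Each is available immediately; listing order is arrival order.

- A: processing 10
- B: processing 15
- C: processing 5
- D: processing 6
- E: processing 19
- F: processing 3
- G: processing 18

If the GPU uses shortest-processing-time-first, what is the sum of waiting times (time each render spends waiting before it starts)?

145

SPT (increasing processing time): F C D A B G E.
F: waits 0, runs 0→3
C: waits 3, runs 3→8
D: waits 8, runs 8→14
A: waits 14, runs 14→24
B: waits 24, runs 24→39
G: waits 39, runs 39→57
E: waits 57, runs 57→76
Sum = 0+3+8+14+24+39+57 = 145.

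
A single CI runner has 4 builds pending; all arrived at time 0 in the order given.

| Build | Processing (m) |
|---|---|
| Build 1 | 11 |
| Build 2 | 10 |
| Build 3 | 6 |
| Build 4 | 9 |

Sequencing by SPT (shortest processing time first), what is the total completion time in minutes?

SPT (increasing processing time): Build 3 Build 4 Build 2 Build 1.
Build 3: 0→6
Build 4: 6→15
Build 2: 15→25
Build 1: 25→36
Sum = 6+15+25+36 = 82.

82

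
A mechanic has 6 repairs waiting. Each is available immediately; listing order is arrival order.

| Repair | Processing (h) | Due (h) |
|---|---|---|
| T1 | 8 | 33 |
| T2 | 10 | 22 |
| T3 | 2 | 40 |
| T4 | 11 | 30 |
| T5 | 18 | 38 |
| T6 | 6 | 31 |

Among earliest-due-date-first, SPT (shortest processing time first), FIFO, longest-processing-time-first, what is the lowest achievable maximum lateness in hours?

15

EDD (increasing due date): T2 T4 T6 T1 T5 T3.
T2: 0→10, due 22, lateness -12
T4: 10→21, due 30, lateness -9
T6: 21→27, due 31, lateness -4
T1: 27→35, due 33, lateness 2
T5: 35→53, due 38, lateness 15
T3: 53→55, due 40, lateness 15
Maximum = 15.
SPT (increasing processing time): T3 T6 T1 T2 T4 T5.
T3: 0→2, due 40, lateness -38
T6: 2→8, due 31, lateness -23
T1: 8→16, due 33, lateness -17
T2: 16→26, due 22, lateness 4
T4: 26→37, due 30, lateness 7
T5: 37→55, due 38, lateness 17
Maximum = 17.
FIFO (arrival order): T1 T2 T3 T4 T5 T6.
T1: 0→8, due 33, lateness -25
T2: 8→18, due 22, lateness -4
T3: 18→20, due 40, lateness -20
T4: 20→31, due 30, lateness 1
T5: 31→49, due 38, lateness 11
T6: 49→55, due 31, lateness 24
Maximum = 24.
LPT (decreasing processing time): T5 T4 T2 T1 T6 T3.
T5: 0→18, due 38, lateness -20
T4: 18→29, due 30, lateness -1
T2: 29→39, due 22, lateness 17
T1: 39→47, due 33, lateness 14
T6: 47→53, due 31, lateness 22
T3: 53→55, due 40, lateness 15
Maximum = 22.
EDD 15, SPT 17, FIFO 24, LPT 22 → minimum 15.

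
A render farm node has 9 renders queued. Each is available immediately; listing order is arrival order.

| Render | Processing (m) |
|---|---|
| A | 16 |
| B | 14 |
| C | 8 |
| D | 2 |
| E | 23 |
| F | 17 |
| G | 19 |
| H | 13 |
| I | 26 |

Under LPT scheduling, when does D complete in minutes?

LPT (decreasing processing time): I E G F A B H C D.
I: 0→26
E: 26→49
G: 49→68
F: 68→85
A: 85→101
B: 101→115
H: 115→128
C: 128→136
D: 136→138

138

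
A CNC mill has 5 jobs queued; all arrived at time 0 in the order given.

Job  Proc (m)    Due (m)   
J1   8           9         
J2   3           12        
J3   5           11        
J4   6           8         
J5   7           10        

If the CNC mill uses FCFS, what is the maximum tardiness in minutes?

19

FIFO (arrival order): J1 J2 J3 J4 J5.
J1: 0→8, due 9, tardiness 0
J2: 8→11, due 12, tardiness 0
J3: 11→16, due 11, tardiness 5
J4: 16→22, due 8, tardiness 14
J5: 22→29, due 10, tardiness 19
Maximum = 19.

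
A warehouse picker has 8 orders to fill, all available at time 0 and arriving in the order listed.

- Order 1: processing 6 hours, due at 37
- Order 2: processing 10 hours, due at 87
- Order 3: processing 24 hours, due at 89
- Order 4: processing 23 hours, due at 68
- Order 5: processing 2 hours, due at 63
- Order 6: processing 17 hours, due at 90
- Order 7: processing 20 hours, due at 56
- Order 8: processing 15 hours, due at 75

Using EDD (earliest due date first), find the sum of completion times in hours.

EDD (increasing due date): Order 1 Order 7 Order 5 Order 4 Order 8 Order 2 Order 3 Order 6.
Order 1: 0→6
Order 7: 6→26
Order 5: 26→28
Order 4: 28→51
Order 8: 51→66
Order 2: 66→76
Order 3: 76→100
Order 6: 100→117
Sum = 6+26+28+51+66+76+100+117 = 470.

470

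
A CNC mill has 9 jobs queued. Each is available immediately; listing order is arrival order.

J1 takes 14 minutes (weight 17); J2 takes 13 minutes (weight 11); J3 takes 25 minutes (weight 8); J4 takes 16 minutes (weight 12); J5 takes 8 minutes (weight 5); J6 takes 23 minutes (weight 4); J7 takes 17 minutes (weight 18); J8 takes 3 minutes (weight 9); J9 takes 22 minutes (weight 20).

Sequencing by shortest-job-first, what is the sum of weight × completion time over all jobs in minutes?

SPT (increasing processing time): J8 J5 J2 J1 J4 J7 J9 J6 J3.
J8: finishes 3, weight 9, w·C = 27
J5: finishes 11, weight 5, w·C = 55
J2: finishes 24, weight 11, w·C = 264
J1: finishes 38, weight 17, w·C = 646
J4: finishes 54, weight 12, w·C = 648
J7: finishes 71, weight 18, w·C = 1278
J9: finishes 93, weight 20, w·C = 1860
J6: finishes 116, weight 4, w·C = 464
J3: finishes 141, weight 8, w·C = 1128
Sum = 27+55+264+646+648+1278+1860+464+1128 = 6370.

6370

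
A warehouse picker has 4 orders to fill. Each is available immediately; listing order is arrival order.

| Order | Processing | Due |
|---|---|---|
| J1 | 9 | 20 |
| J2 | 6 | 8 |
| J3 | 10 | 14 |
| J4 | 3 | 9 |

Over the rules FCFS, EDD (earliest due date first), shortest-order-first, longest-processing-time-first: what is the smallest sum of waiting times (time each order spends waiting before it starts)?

30

FIFO (arrival order): J1 J2 J3 J4.
J1: waits 0, runs 0→9
J2: waits 9, runs 9→15
J3: waits 15, runs 15→25
J4: waits 25, runs 25→28
Sum = 0+9+15+25 = 49.
EDD (increasing due date): J2 J4 J3 J1.
J2: waits 0, runs 0→6
J4: waits 6, runs 6→9
J3: waits 9, runs 9→19
J1: waits 19, runs 19→28
Sum = 0+6+9+19 = 34.
SPT (increasing processing time): J4 J2 J1 J3.
J4: waits 0, runs 0→3
J2: waits 3, runs 3→9
J1: waits 9, runs 9→18
J3: waits 18, runs 18→28
Sum = 0+3+9+18 = 30.
LPT (decreasing processing time): J3 J1 J2 J4.
J3: waits 0, runs 0→10
J1: waits 10, runs 10→19
J2: waits 19, runs 19→25
J4: waits 25, runs 25→28
Sum = 0+10+19+25 = 54.
FIFO 49, EDD 34, SPT 30, LPT 54 → minimum 30.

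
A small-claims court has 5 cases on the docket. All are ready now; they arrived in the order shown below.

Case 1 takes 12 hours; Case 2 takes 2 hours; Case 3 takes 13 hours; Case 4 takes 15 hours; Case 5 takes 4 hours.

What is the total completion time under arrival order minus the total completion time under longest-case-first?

-32

FIFO (arrival order): Case 1 Case 2 Case 3 Case 4 Case 5.
Case 1: 0→12
Case 2: 12→14
Case 3: 14→27
Case 4: 27→42
Case 5: 42→46
Sum = 12+14+27+42+46 = 141.
LPT (decreasing processing time): Case 4 Case 3 Case 1 Case 5 Case 2.
Case 4: 0→15
Case 3: 15→28
Case 1: 28→40
Case 5: 40→44
Case 2: 44→46
Sum = 15+28+40+44+46 = 173.
Difference = 141 − 173 = -32.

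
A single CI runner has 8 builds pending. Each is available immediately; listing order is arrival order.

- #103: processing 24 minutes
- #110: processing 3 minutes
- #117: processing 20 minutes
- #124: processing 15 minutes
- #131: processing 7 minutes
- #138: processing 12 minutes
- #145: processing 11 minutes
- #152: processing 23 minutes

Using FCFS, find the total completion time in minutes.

FIFO (arrival order): #103 #110 #117 #124 #131 #138 #145 #152.
#103: 0→24
#110: 24→27
#117: 27→47
#124: 47→62
#131: 62→69
#138: 69→81
#145: 81→92
#152: 92→115
Sum = 24+27+47+62+69+81+92+115 = 517.

517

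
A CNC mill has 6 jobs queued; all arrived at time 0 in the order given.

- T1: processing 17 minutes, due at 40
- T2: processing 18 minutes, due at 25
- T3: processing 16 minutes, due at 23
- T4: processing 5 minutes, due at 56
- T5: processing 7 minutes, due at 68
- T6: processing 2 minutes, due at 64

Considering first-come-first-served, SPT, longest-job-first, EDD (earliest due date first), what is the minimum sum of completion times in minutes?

FIFO (arrival order): T1 T2 T3 T4 T5 T6.
T1: 0→17
T2: 17→35
T3: 35→51
T4: 51→56
T5: 56→63
T6: 63→65
Sum = 17+35+51+56+63+65 = 287.
SPT (increasing processing time): T6 T4 T5 T3 T1 T2.
T6: 0→2
T4: 2→7
T5: 7→14
T3: 14→30
T1: 30→47
T2: 47→65
Sum = 2+7+14+30+47+65 = 165.
LPT (decreasing processing time): T2 T1 T3 T5 T4 T6.
T2: 0→18
T1: 18→35
T3: 35→51
T5: 51→58
T4: 58→63
T6: 63→65
Sum = 18+35+51+58+63+65 = 290.
EDD (increasing due date): T3 T2 T1 T4 T6 T5.
T3: 0→16
T2: 16→34
T1: 34→51
T4: 51→56
T6: 56→58
T5: 58→65
Sum = 16+34+51+56+58+65 = 280.
FIFO 287, SPT 165, LPT 290, EDD 280 → minimum 165.

165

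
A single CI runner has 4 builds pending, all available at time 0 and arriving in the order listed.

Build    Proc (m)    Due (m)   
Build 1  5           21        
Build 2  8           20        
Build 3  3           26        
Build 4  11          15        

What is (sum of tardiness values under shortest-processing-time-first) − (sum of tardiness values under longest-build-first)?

SPT (increasing processing time): Build 3 Build 1 Build 2 Build 4.
Build 3: 0→3, due 26, tardiness 0
Build 1: 3→8, due 21, tardiness 0
Build 2: 8→16, due 20, tardiness 0
Build 4: 16→27, due 15, tardiness 12
Sum = 0+0+0+12 = 12.
LPT (decreasing processing time): Build 4 Build 2 Build 1 Build 3.
Build 4: 0→11, due 15, tardiness 0
Build 2: 11→19, due 20, tardiness 0
Build 1: 19→24, due 21, tardiness 3
Build 3: 24→27, due 26, tardiness 1
Sum = 0+0+3+1 = 4.
Difference = 12 − 4 = 8.

8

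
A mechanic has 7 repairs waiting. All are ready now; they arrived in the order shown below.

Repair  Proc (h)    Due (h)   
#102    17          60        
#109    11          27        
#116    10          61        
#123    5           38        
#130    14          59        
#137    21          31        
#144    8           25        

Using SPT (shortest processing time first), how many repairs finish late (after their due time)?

SPT (increasing processing time): #123 #144 #116 #109 #130 #102 #137.
#123: 0→5, due 38, tardiness 0
#144: 5→13, due 25, tardiness 0
#116: 13→23, due 61, tardiness 0
#109: 23→34, due 27, tardiness 7
#130: 34→48, due 59, tardiness 0
#102: 48→65, due 60, tardiness 5
#137: 65→86, due 31, tardiness 55
Late repairs: 3.

3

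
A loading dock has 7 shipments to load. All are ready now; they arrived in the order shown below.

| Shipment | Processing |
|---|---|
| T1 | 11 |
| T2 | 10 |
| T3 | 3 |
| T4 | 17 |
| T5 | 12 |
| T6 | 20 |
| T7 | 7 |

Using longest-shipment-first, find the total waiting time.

LPT (decreasing processing time): T6 T4 T5 T1 T2 T7 T3.
T6: waits 0, runs 0→20
T4: waits 20, runs 20→37
T5: waits 37, runs 37→49
T1: waits 49, runs 49→60
T2: waits 60, runs 60→70
T7: waits 70, runs 70→77
T3: waits 77, runs 77→80
Sum = 0+20+37+49+60+70+77 = 313.

313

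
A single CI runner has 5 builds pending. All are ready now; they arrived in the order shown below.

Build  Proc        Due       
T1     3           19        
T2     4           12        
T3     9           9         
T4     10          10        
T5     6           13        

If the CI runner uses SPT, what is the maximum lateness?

22

SPT (increasing processing time): T1 T2 T5 T3 T4.
T1: 0→3, due 19, lateness -16
T2: 3→7, due 12, lateness -5
T5: 7→13, due 13, lateness 0
T3: 13→22, due 9, lateness 13
T4: 22→32, due 10, lateness 22
Maximum = 22.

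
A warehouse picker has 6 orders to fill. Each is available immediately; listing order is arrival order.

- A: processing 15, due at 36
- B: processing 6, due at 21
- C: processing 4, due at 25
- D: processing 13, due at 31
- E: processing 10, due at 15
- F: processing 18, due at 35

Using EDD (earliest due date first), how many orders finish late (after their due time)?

EDD (increasing due date): E B C D F A.
E: 0→10, due 15, tardiness 0
B: 10→16, due 21, tardiness 0
C: 16→20, due 25, tardiness 0
D: 20→33, due 31, tardiness 2
F: 33→51, due 35, tardiness 16
A: 51→66, due 36, tardiness 30
Late orders: 3.

3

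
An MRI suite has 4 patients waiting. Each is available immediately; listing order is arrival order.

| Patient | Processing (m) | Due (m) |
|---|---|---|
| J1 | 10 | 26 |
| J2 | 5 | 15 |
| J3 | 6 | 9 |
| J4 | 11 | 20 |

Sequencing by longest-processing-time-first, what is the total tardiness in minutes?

LPT (decreasing processing time): J4 J1 J3 J2.
J4: 0→11, due 20, tardiness 0
J1: 11→21, due 26, tardiness 0
J3: 21→27, due 9, tardiness 18
J2: 27→32, due 15, tardiness 17
Sum = 0+0+18+17 = 35.

35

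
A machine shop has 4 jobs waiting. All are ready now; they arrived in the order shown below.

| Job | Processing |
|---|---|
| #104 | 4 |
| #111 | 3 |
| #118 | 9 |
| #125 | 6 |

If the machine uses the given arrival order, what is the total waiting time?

27

FIFO (arrival order): #104 #111 #118 #125.
#104: waits 0, runs 0→4
#111: waits 4, runs 4→7
#118: waits 7, runs 7→16
#125: waits 16, runs 16→22
Sum = 0+4+7+16 = 27.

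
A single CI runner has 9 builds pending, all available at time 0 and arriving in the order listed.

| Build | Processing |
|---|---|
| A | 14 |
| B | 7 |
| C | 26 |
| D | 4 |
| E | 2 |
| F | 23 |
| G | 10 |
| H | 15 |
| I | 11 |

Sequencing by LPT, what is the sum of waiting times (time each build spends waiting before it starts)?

LPT (decreasing processing time): C F H A I G B D E.
C: waits 0, runs 0→26
F: waits 26, runs 26→49
H: waits 49, runs 49→64
A: waits 64, runs 64→78
I: waits 78, runs 78→89
G: waits 89, runs 89→99
B: waits 99, runs 99→106
D: waits 106, runs 106→110
E: waits 110, runs 110→112
Sum = 0+26+49+64+78+89+99+106+110 = 621.

621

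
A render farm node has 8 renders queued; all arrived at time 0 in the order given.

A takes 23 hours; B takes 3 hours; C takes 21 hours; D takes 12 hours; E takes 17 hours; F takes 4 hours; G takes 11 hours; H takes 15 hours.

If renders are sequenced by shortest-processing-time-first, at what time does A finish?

106

SPT (increasing processing time): B F G D H E C A.
B: 0→3
F: 3→7
G: 7→18
D: 18→30
H: 30→45
E: 45→62
C: 62→83
A: 83→106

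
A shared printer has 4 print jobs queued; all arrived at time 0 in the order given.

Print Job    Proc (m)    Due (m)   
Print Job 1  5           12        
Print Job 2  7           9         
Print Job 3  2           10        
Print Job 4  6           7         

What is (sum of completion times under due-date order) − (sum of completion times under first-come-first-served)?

3

EDD (increasing due date): Print Job 4 Print Job 2 Print Job 3 Print Job 1.
Print Job 4: 0→6
Print Job 2: 6→13
Print Job 3: 13→15
Print Job 1: 15→20
Sum = 6+13+15+20 = 54.
FIFO (arrival order): Print Job 1 Print Job 2 Print Job 3 Print Job 4.
Print Job 1: 0→5
Print Job 2: 5→12
Print Job 3: 12→14
Print Job 4: 14→20
Sum = 5+12+14+20 = 51.
Difference = 54 − 51 = 3.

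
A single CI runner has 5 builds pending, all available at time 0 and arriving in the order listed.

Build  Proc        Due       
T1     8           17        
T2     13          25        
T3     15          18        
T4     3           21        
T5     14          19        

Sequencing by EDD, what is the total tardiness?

70

EDD (increasing due date): T1 T3 T5 T4 T2.
T1: 0→8, due 17, tardiness 0
T3: 8→23, due 18, tardiness 5
T5: 23→37, due 19, tardiness 18
T4: 37→40, due 21, tardiness 19
T2: 40→53, due 25, tardiness 28
Sum = 0+5+18+19+28 = 70.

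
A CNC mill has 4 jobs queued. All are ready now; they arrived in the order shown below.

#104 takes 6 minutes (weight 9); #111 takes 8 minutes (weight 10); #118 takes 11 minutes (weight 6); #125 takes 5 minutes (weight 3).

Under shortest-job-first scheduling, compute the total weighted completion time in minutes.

SPT (increasing processing time): #125 #104 #111 #118.
#125: finishes 5, weight 3, w·C = 15
#104: finishes 11, weight 9, w·C = 99
#111: finishes 19, weight 10, w·C = 190
#118: finishes 30, weight 6, w·C = 180
Sum = 15+99+190+180 = 484.

484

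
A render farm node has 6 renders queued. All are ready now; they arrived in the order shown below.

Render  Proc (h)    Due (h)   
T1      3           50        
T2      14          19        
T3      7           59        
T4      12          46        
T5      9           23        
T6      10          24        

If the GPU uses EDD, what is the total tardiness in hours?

9

EDD (increasing due date): T2 T5 T6 T4 T1 T3.
T2: 0→14, due 19, tardiness 0
T5: 14→23, due 23, tardiness 0
T6: 23→33, due 24, tardiness 9
T4: 33→45, due 46, tardiness 0
T1: 45→48, due 50, tardiness 0
T3: 48→55, due 59, tardiness 0
Sum = 0+0+9+0+0+0 = 9.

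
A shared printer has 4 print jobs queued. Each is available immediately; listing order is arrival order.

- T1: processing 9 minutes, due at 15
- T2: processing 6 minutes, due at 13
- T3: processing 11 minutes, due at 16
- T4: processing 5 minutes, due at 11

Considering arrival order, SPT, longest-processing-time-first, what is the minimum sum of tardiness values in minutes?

20

FIFO (arrival order): T1 T2 T3 T4.
T1: 0→9, due 15, tardiness 0
T2: 9→15, due 13, tardiness 2
T3: 15→26, due 16, tardiness 10
T4: 26→31, due 11, tardiness 20
Sum = 0+2+10+20 = 32.
SPT (increasing processing time): T4 T2 T1 T3.
T4: 0→5, due 11, tardiness 0
T2: 5→11, due 13, tardiness 0
T1: 11→20, due 15, tardiness 5
T3: 20→31, due 16, tardiness 15
Sum = 0+0+5+15 = 20.
LPT (decreasing processing time): T3 T1 T2 T4.
T3: 0→11, due 16, tardiness 0
T1: 11→20, due 15, tardiness 5
T2: 20→26, due 13, tardiness 13
T4: 26→31, due 11, tardiness 20
Sum = 0+5+13+20 = 38.
FIFO 32, SPT 20, LPT 38 → minimum 20.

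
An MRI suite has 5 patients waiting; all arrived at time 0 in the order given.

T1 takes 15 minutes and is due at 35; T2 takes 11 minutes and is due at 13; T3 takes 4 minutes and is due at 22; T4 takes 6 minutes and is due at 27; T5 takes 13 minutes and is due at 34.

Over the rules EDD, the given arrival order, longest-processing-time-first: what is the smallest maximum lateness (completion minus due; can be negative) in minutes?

14

EDD (increasing due date): T2 T3 T4 T5 T1.
T2: 0→11, due 13, lateness -2
T3: 11→15, due 22, lateness -7
T4: 15→21, due 27, lateness -6
T5: 21→34, due 34, lateness 0
T1: 34→49, due 35, lateness 14
Maximum = 14.
FIFO (arrival order): T1 T2 T3 T4 T5.
T1: 0→15, due 35, lateness -20
T2: 15→26, due 13, lateness 13
T3: 26→30, due 22, lateness 8
T4: 30→36, due 27, lateness 9
T5: 36→49, due 34, lateness 15
Maximum = 15.
LPT (decreasing processing time): T1 T5 T2 T4 T3.
T1: 0→15, due 35, lateness -20
T5: 15→28, due 34, lateness -6
T2: 28→39, due 13, lateness 26
T4: 39→45, due 27, lateness 18
T3: 45→49, due 22, lateness 27
Maximum = 27.
EDD 14, FIFO 15, LPT 27 → minimum 14.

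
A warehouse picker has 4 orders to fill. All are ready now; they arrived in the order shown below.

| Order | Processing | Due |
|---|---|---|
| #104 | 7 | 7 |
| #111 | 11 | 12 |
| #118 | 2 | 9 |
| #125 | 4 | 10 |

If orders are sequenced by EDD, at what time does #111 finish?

24

EDD (increasing due date): #104 #118 #125 #111.
#104: 0→7
#118: 7→9
#125: 9→13
#111: 13→24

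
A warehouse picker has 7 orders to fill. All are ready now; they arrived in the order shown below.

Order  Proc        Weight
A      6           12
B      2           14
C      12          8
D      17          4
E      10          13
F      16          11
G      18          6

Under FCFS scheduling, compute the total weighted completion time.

2282

FIFO (arrival order): A B C D E F G.
A: finishes 6, weight 12, w·C = 72
B: finishes 8, weight 14, w·C = 112
C: finishes 20, weight 8, w·C = 160
D: finishes 37, weight 4, w·C = 148
E: finishes 47, weight 13, w·C = 611
F: finishes 63, weight 11, w·C = 693
G: finishes 81, weight 6, w·C = 486
Sum = 72+112+160+148+611+693+486 = 2282.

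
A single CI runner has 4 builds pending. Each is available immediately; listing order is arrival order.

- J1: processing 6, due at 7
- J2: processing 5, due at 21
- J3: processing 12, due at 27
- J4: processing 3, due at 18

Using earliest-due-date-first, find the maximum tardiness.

EDD (increasing due date): J1 J4 J2 J3.
J1: 0→6, due 7, tardiness 0
J4: 6→9, due 18, tardiness 0
J2: 9→14, due 21, tardiness 0
J3: 14→26, due 27, tardiness 0
Maximum = 0.

0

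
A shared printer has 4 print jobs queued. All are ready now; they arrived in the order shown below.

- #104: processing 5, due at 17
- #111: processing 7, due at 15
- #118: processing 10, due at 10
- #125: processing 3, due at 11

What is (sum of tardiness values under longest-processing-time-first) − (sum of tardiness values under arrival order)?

LPT (decreasing processing time): #118 #111 #104 #125.
#118: 0→10, due 10, tardiness 0
#111: 10→17, due 15, tardiness 2
#104: 17→22, due 17, tardiness 5
#125: 22→25, due 11, tardiness 14
Sum = 0+2+5+14 = 21.
FIFO (arrival order): #104 #111 #118 #125.
#104: 0→5, due 17, tardiness 0
#111: 5→12, due 15, tardiness 0
#118: 12→22, due 10, tardiness 12
#125: 22→25, due 11, tardiness 14
Sum = 0+0+12+14 = 26.
Difference = 21 − 26 = -5.

-5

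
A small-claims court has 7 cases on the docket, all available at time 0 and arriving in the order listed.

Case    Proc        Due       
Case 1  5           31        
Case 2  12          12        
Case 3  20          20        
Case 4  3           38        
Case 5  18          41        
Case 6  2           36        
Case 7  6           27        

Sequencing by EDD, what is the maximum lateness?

EDD (increasing due date): Case 2 Case 3 Case 7 Case 1 Case 6 Case 4 Case 5.
Case 2: 0→12, due 12, lateness 0
Case 3: 12→32, due 20, lateness 12
Case 7: 32→38, due 27, lateness 11
Case 1: 38→43, due 31, lateness 12
Case 6: 43→45, due 36, lateness 9
Case 4: 45→48, due 38, lateness 10
Case 5: 48→66, due 41, lateness 25
Maximum = 25.

25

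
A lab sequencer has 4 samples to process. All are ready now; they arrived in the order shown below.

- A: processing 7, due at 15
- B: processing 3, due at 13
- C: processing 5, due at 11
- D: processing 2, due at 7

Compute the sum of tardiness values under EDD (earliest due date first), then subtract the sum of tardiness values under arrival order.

-12

EDD (increasing due date): D C B A.
D: 0→2, due 7, tardiness 0
C: 2→7, due 11, tardiness 0
B: 7→10, due 13, tardiness 0
A: 10→17, due 15, tardiness 2
Sum = 0+0+0+2 = 2.
FIFO (arrival order): A B C D.
A: 0→7, due 15, tardiness 0
B: 7→10, due 13, tardiness 0
C: 10→15, due 11, tardiness 4
D: 15→17, due 7, tardiness 10
Sum = 0+0+4+10 = 14.
Difference = 2 − 14 = -12.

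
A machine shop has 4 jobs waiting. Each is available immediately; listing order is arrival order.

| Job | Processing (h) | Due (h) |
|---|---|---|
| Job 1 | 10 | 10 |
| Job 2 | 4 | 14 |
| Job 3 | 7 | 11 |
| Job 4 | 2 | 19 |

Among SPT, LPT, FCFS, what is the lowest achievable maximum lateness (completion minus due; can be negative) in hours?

7

SPT (increasing processing time): Job 4 Job 2 Job 3 Job 1.
Job 4: 0→2, due 19, lateness -17
Job 2: 2→6, due 14, lateness -8
Job 3: 6→13, due 11, lateness 2
Job 1: 13→23, due 10, lateness 13
Maximum = 13.
LPT (decreasing processing time): Job 1 Job 3 Job 2 Job 4.
Job 1: 0→10, due 10, lateness 0
Job 3: 10→17, due 11, lateness 6
Job 2: 17→21, due 14, lateness 7
Job 4: 21→23, due 19, lateness 4
Maximum = 7.
FIFO (arrival order): Job 1 Job 2 Job 3 Job 4.
Job 1: 0→10, due 10, lateness 0
Job 2: 10→14, due 14, lateness 0
Job 3: 14→21, due 11, lateness 10
Job 4: 21→23, due 19, lateness 4
Maximum = 10.
SPT 13, LPT 7, FIFO 10 → minimum 7.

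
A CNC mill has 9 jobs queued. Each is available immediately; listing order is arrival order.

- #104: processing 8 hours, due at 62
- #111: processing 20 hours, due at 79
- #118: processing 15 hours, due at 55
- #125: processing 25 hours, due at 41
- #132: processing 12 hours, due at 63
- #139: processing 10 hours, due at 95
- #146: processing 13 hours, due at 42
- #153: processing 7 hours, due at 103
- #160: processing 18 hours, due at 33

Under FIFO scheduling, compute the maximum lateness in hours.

FIFO (arrival order): #104 #111 #118 #125 #132 #139 #146 #153 #160.
#104: 0→8, due 62, lateness -54
#111: 8→28, due 79, lateness -51
#118: 28→43, due 55, lateness -12
#125: 43→68, due 41, lateness 27
#132: 68→80, due 63, lateness 17
#139: 80→90, due 95, lateness -5
#146: 90→103, due 42, lateness 61
#153: 103→110, due 103, lateness 7
#160: 110→128, due 33, lateness 95
Maximum = 95.

95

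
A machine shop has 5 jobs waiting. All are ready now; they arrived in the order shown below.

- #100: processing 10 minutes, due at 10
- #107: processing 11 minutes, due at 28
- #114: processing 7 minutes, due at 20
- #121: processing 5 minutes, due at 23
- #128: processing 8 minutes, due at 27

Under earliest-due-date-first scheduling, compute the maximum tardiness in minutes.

13

EDD (increasing due date): #100 #114 #121 #128 #107.
#100: 0→10, due 10, tardiness 0
#114: 10→17, due 20, tardiness 0
#121: 17→22, due 23, tardiness 0
#128: 22→30, due 27, tardiness 3
#107: 30→41, due 28, tardiness 13
Maximum = 13.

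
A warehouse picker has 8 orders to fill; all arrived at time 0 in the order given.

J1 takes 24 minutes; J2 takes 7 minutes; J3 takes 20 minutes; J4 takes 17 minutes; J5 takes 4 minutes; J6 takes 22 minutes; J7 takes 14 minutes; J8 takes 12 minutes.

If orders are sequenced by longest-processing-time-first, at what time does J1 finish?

LPT (decreasing processing time): J1 J6 J3 J4 J7 J8 J2 J5.
J1: 0→24

24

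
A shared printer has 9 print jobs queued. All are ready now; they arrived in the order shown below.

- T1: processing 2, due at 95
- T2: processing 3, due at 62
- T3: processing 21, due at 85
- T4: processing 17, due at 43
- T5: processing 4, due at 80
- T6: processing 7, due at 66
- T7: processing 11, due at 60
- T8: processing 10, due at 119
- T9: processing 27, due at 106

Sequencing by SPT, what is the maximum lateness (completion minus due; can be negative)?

11

SPT (increasing processing time): T1 T2 T5 T6 T8 T7 T4 T3 T9.
T1: 0→2, due 95, lateness -93
T2: 2→5, due 62, lateness -57
T5: 5→9, due 80, lateness -71
T6: 9→16, due 66, lateness -50
T8: 16→26, due 119, lateness -93
T7: 26→37, due 60, lateness -23
T4: 37→54, due 43, lateness 11
T3: 54→75, due 85, lateness -10
T9: 75→102, due 106, lateness -4
Maximum = 11.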